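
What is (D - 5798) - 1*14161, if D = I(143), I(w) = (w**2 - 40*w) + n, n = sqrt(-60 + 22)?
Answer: -5230 + I*sqrt(38) ≈ -5230.0 + 6.1644*I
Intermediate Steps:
n = I*sqrt(38) (n = sqrt(-38) = I*sqrt(38) ≈ 6.1644*I)
I(w) = w**2 - 40*w + I*sqrt(38) (I(w) = (w**2 - 40*w) + I*sqrt(38) = w**2 - 40*w + I*sqrt(38))
D = 14729 + I*sqrt(38) (D = 143**2 - 40*143 + I*sqrt(38) = 20449 - 5720 + I*sqrt(38) = 14729 + I*sqrt(38) ≈ 14729.0 + 6.1644*I)
(D - 5798) - 1*14161 = ((14729 + I*sqrt(38)) - 5798) - 1*14161 = (8931 + I*sqrt(38)) - 14161 = -5230 + I*sqrt(38)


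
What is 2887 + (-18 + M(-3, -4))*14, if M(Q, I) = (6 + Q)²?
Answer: 2761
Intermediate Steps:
2887 + (-18 + M(-3, -4))*14 = 2887 + (-18 + (6 - 3)²)*14 = 2887 + (-18 + 3²)*14 = 2887 + (-18 + 9)*14 = 2887 - 9*14 = 2887 - 126 = 2761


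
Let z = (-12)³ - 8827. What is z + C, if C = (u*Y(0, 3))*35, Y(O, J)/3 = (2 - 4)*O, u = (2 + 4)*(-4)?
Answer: -10555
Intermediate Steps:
u = -24 (u = 6*(-4) = -24)
Y(O, J) = -6*O (Y(O, J) = 3*((2 - 4)*O) = 3*(-2*O) = -6*O)
z = -10555 (z = -1728 - 8827 = -10555)
C = 0 (C = -(-144)*0*35 = -24*0*35 = 0*35 = 0)
z + C = -10555 + 0 = -10555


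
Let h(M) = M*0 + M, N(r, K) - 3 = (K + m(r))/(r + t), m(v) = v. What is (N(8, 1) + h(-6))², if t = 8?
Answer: 1521/256 ≈ 5.9414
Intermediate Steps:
N(r, K) = 3 + (K + r)/(8 + r) (N(r, K) = 3 + (K + r)/(r + 8) = 3 + (K + r)/(8 + r))
h(M) = M (h(M) = 0 + M = M)
(N(8, 1) + h(-6))² = ((24 + 1 + 4*8)/(8 + 8) - 6)² = ((24 + 1 + 32)/16 - 6)² = ((1/16)*57 - 6)² = (57/16 - 6)² = (-39/16)² = 1521/256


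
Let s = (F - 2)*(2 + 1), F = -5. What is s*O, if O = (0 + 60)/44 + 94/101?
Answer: -53529/1111 ≈ -48.181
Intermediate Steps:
O = 2549/1111 (O = 60*(1/44) + 94*(1/101) = 15/11 + 94/101 = 2549/1111 ≈ 2.2943)
s = -21 (s = (-5 - 2)*(2 + 1) = -7*3 = -21)
s*O = -21*2549/1111 = -53529/1111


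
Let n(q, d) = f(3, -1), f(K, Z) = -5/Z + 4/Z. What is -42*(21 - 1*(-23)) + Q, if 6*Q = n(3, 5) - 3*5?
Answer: -5551/3 ≈ -1850.3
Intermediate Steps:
f(K, Z) = -1/Z
n(q, d) = 1 (n(q, d) = -1/(-1) = -1*(-1) = 1)
Q = -7/3 (Q = (1 - 3*5)/6 = (1 - 15)/6 = (⅙)*(-14) = -7/3 ≈ -2.3333)
-42*(21 - 1*(-23)) + Q = -42*(21 - 1*(-23)) - 7/3 = -42*(21 + 23) - 7/3 = -42*44 - 7/3 = -1848 - 7/3 = -5551/3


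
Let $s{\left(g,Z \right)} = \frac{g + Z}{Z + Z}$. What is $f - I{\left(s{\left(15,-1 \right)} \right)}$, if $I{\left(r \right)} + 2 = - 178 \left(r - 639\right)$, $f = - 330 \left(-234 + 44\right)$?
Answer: $-52286$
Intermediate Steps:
$s{\left(g,Z \right)} = \frac{Z + g}{2 Z}$
$f = 62700$ ($f = \left(-330\right) \left(-190\right) = 62700$)
$I{\left(r \right)} = 113740 - 178 r$ ($I{\left(r \right)} = -2 - 178 \left(r - 639\right) = -2 - 178 \left(-639 + r\right) = -2 - \left(-113742 + 178 r\right) = 113740 - 178 r$)
$f - I{\left(s{\left(15,-1 \right)} \right)} = 62700 - \left(113740 - 178 \frac{-1 + 15}{2 \left(-1\right)}\right) = 62700 - \left(113740 - 178 \cdot \frac{1}{2} \left(-1\right) 14\right) = 62700 - \left(113740 - -1246\right) = 62700 - \left(113740 + 1246\right) = 62700 - 114986 = -52286$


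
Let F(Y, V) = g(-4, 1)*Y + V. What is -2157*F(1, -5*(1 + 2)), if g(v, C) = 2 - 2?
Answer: 32355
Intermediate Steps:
g(v, C) = 0
F(Y, V) = V (F(Y, V) = 0*Y + V = 0 + V = V)
-2157*F(1, -5*(1 + 2)) = -(-10785)*(1 + 2) = -(-10785)*3 = -2157*(-15) = 32355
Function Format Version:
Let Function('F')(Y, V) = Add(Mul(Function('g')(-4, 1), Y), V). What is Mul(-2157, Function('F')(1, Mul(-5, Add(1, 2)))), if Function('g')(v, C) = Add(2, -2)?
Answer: 32355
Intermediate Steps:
Function('g')(v, C) = 0
Function('F')(Y, V) = V (Function('F')(Y, V) = Add(Mul(0, Y), V) = Add(0, V) = V)
Mul(-2157, Function('F')(1, Mul(-5, Add(1, 2)))) = Mul(-2157, Mul(-5, Add(1, 2))) = Mul(-2157, Mul(-5, 3)) = Mul(-2157, -15) = 32355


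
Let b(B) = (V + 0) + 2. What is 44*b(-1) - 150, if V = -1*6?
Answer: -326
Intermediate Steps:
V = -6
b(B) = -4 (b(B) = (-6 + 0) + 2 = -6 + 2 = -4)
44*b(-1) - 150 = 44*(-4) - 150 = -176 - 150 = -326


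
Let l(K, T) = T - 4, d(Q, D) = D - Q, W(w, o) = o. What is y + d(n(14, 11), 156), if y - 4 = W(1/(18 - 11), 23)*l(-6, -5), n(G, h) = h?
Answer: -58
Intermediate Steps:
l(K, T) = -4 + T
y = -203 (y = 4 + 23*(-4 - 5) = 4 + 23*(-9) = 4 - 207 = -203)
y + d(n(14, 11), 156) = -203 + (156 - 1*11) = -203 + (156 - 11) = -203 + 145 = -58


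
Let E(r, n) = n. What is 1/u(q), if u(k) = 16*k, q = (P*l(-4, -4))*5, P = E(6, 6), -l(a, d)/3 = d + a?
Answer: 1/11520 ≈ 8.6806e-5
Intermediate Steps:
l(a, d) = -3*a - 3*d (l(a, d) = -3*(d + a) = -3*(a + d) = -3*a - 3*d)
P = 6
q = 720 (q = (6*(-3*(-4) - 3*(-4)))*5 = (6*(12 + 12))*5 = (6*24)*5 = 144*5 = 720)
1/u(q) = 1/(16*720) = 1/11520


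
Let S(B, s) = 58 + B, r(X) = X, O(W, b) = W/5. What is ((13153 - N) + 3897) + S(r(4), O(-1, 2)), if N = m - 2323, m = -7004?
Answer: 26439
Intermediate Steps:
O(W, b) = W/5 (O(W, b) = W*(⅕) = W/5)
N = -9327 (N = -7004 - 2323 = -9327)
((13153 - N) + 3897) + S(r(4), O(-1, 2)) = ((13153 - 1*(-9327)) + 3897) + (58 + 4) = ((13153 + 9327) + 3897) + 62 = (22480 + 3897) + 62 = 26377 + 62 = 26439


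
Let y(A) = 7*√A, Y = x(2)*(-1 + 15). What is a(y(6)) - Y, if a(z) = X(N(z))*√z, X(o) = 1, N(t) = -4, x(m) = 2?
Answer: -28 + 6^(¼)*√7 ≈ -23.859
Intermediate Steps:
Y = 28 (Y = 2*(-1 + 15) = 2*14 = 28)
a(z) = √z (a(z) = 1*√z = √z)
a(y(6)) - Y = √(7*√6) - 1*28 = 6^(¼)*√7 - 28 = -28 + 6^(¼)*√7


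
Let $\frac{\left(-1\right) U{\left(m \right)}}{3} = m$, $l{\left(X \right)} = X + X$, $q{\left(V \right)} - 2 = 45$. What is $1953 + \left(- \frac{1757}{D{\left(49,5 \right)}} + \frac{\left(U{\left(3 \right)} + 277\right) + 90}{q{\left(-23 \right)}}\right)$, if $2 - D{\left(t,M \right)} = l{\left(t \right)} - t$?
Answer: $1998$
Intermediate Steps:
$q{\left(V \right)} = 47$ ($q{\left(V \right)} = 2 + 45 = 47$)
$l{\left(X \right)} = 2 X$
$U{\left(m \right)} = - 3 m$
$D{\left(t,M \right)} = 2 - t$ ($D{\left(t,M \right)} = 2 - \left(2 t - t\right) = 2 - t$)
$1953 + \left(- \frac{1757}{D{\left(49,5 \right)}} + \frac{\left(U{\left(3 \right)} + 277\right) + 90}{q{\left(-23 \right)}}\right) = 1953 - \left(\frac{1757}{2 - 49} - \frac{\left(\left(-3\right) 3 + 277\right) + 90}{47}\right) = 1953 - \left(\frac{1757}{2 - 49} - \left(\left(-9 + 277\right) + 90\right) \frac{1}{47}\right) = 1953 + \left(- \frac{1757}{-47} + \left(268 + 90\right) \frac{1}{47}\right) = 1953 + \left(\left(-1757\right) \left(- \frac{1}{47}\right) + 358 \cdot \frac{1}{47}\right) = 1953 + \left(\frac{1757}{47} + \frac{358}{47}\right) = 1953 + 45 = 1998$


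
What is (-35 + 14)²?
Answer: 441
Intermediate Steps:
(-35 + 14)² = (-21)² = 441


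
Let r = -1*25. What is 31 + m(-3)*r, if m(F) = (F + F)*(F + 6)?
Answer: 481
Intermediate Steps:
m(F) = 2*F*(6 + F) (m(F) = (2*F)*(6 + F) = 2*F*(6 + F))
r = -25
31 + m(-3)*r = 31 + (2*(-3)*(6 - 3))*(-25) = 31 + (2*(-3)*3)*(-25) = 31 - 18*(-25) = 31 + 450 = 481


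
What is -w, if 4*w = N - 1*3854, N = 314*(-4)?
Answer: 2555/2 ≈ 1277.5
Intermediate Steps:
N = -1256
w = -2555/2 (w = (-1256 - 1*3854)/4 = (-1256 - 3854)/4 = (¼)*(-5110) = -2555/2 ≈ -1277.5)
-w = -1*(-2555/2) = 2555/2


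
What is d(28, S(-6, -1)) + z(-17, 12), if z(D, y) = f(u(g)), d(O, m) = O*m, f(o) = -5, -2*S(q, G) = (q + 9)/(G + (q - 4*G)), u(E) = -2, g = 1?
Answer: 9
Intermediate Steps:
S(q, G) = -(9 + q)/(2*(q - 3*G)) (S(q, G) = -(q + 9)/(2*(G + (q - 4*G))) = -(9 + q)/(2*(q - 3*G)))
z(D, y) = -5
d(28, S(-6, -1)) + z(-17, 12) = 28*((9 - 6)/(2*(-1*(-6) + 3*(-1)))) - 5 = 28*((½)*3/(6 - 3)) - 5 = 28*((½)*3/3) - 5 = 28*((½)*(⅓)*3) - 5 = 28*(½) - 5 = 14 - 5 = 9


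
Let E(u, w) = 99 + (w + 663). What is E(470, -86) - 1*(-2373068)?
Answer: 2373744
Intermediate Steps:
E(u, w) = 762 + w (E(u, w) = 99 + (663 + w) = 762 + w)
E(470, -86) - 1*(-2373068) = (762 - 86) - 1*(-2373068) = 676 + 2373068 = 2373744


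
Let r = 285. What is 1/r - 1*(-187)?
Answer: 53296/285 ≈ 187.00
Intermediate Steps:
1/r - 1*(-187) = 1/285 - 1*(-187) = 1/285 + 187 = 53296/285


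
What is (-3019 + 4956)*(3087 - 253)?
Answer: 5489458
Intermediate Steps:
(-3019 + 4956)*(3087 - 253) = 1937*2834 = 5489458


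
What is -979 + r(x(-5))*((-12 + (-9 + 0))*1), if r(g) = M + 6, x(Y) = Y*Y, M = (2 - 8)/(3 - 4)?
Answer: -1231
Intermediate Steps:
M = 6 (M = -6/(-1) = -6*(-1) = 6)
x(Y) = Y²
r(g) = 12 (r(g) = 6 + 6 = 12)
-979 + r(x(-5))*((-12 + (-9 + 0))*1) = -979 + 12*((-12 + (-9 + 0))*1) = -979 + 12*((-12 - 9)*1) = -979 + 12*(-21*1) = -979 + 12*(-21) = -979 - 252 = -1231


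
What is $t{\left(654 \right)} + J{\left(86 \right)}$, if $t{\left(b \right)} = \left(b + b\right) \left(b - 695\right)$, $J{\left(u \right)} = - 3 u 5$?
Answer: $-54918$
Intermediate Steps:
$J{\left(u \right)} = - 15 u$
$t{\left(b \right)} = 2 b \left(-695 + b\right)$
$t{\left(654 \right)} + J{\left(86 \right)} = 2 \cdot 654 \left(-695 + 654\right) - 1290 = 2 \cdot 654 \left(-41\right) - 1290 = -53628 - 1290 = -54918$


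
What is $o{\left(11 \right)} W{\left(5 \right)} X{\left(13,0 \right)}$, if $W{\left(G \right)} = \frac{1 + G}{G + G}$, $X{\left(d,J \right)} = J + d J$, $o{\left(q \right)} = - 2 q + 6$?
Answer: $0$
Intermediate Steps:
$o{\left(q \right)} = 6 - 2 q$
$X{\left(d,J \right)} = J + J d$
$W{\left(G \right)} = \frac{1 + G}{2 G}$
$o{\left(11 \right)} W{\left(5 \right)} X{\left(13,0 \right)} = \left(6 - 22\right) \frac{1 + 5}{2 \cdot 5} \cdot 0 \left(1 + 13\right) = \left(6 - 22\right) \frac{1}{2} \cdot \frac{1}{5} \cdot 6 \cdot 0 \cdot 14 = \left(-16\right) \frac{3}{5} \cdot 0 = \left(- \frac{48}{5}\right) 0 = 0$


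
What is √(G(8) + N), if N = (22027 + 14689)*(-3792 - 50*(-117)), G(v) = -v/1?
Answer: 4*√4722595 ≈ 8692.6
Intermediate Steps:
G(v) = -v
N = 75561528 (N = 36716*(-3792 + 5850) = 36716*2058 = 75561528)
√(G(8) + N) = √(-1*8 + 75561528) = √(-8 + 75561528) = √75561520 = 4*√4722595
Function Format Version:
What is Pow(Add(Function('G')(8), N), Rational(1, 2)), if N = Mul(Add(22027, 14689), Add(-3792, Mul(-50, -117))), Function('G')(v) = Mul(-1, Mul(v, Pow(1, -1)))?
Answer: Mul(4, Pow(4722595, Rational(1, 2))) ≈ 8692.6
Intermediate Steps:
Function('G')(v) = Mul(-1, v) (Function('G')(v) = Mul(-1, Mul(v, 1)) = Mul(-1, v))
N = 75561528 (N = Mul(36716, Add(-3792, 5850)) = Mul(36716, 2058) = 75561528)
Pow(Add(Function('G')(8), N), Rational(1, 2)) = Pow(Add(Mul(-1, 8), 75561528), Rational(1, 2)) = Pow(Add(-8, 75561528), Rational(1, 2)) = Pow(75561520, Rational(1, 2)) = Mul(4, Pow(4722595, Rational(1, 2)))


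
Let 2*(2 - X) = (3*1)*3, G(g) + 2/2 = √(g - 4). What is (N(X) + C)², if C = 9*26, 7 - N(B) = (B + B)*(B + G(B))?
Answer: 199159/4 + 2235*I*√26/2 ≈ 49790.0 + 5698.2*I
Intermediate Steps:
G(g) = -1 + √(-4 + g) (G(g) = -1 + √(g - 4) = -1 + √(-4 + g))
X = -5/2 (X = 2 - 3*1*3/2 = 2 - 3*3/2 = 2 - ½*9 = 2 - 9/2 = -5/2 ≈ -2.5000)
N(B) = 7 - 2*B*(-1 + B + √(-4 + B)) (N(B) = 7 - (B + B)*(B + (-1 + √(-4 + B))) = 7 - 2*B*(-1 + B + √(-4 + B)))
C = 234
(N(X) + C)² = ((7 - 2*(-5/2)² - 2*(-5/2)*(-1 + √(-4 - 5/2))) + 234)² = ((7 - 2*25/4 - 2*(-5/2)*(-1 + √(-13/2))) + 234)² = ((7 - 25/2 - 2*(-5/2)*(-1 + I*√26/2)) + 234)² = ((7 - 25/2 + (-5 + 5*I*√26/2)) + 234)² = ((-21/2 + 5*I*√26/2) + 234)² = (447/2 + 5*I*√26/2)²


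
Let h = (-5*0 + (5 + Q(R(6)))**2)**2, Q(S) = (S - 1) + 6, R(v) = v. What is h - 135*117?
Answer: 49741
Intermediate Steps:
Q(S) = 5 + S (Q(S) = (-1 + S) + 6 = 5 + S)
h = 65536 (h = (-5*0 + (5 + (5 + 6))**2)**2 = (0 + (5 + 11)**2)**2 = (0 + 16**2)**2 = (0 + 256)**2 = 256**2 = 65536)
h - 135*117 = 65536 - 135*117 = 65536 - 15795 = 49741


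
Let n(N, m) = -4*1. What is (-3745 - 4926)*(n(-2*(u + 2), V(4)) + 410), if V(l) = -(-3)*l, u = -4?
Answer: -3520426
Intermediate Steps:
V(l) = 3*l
n(N, m) = -4
(-3745 - 4926)*(n(-2*(u + 2), V(4)) + 410) = (-3745 - 4926)*(-4 + 410) = -8671*406 = -3520426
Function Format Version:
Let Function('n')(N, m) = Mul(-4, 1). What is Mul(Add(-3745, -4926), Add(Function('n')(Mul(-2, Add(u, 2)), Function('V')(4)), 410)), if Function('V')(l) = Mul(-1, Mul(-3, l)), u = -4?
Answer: -3520426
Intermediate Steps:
Function('V')(l) = Mul(3, l)
Function('n')(N, m) = -4
Mul(Add(-3745, -4926), Add(Function('n')(Mul(-2, Add(u, 2)), Function('V')(4)), 410)) = Mul(Add(-3745, -4926), Add(-4, 410)) = Mul(-8671, 406) = -3520426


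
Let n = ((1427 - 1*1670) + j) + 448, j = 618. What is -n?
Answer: -823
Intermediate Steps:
n = 823 (n = ((1427 - 1*1670) + 618) + 448 = ((1427 - 1670) + 618) + 448 = (-243 + 618) + 448 = 375 + 448 = 823)
-n = -1*823 = -823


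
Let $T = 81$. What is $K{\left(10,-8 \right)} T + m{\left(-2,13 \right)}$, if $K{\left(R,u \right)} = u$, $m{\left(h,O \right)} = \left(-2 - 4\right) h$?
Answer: $-636$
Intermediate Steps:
$m{\left(h,O \right)} = - 6 h$
$K{\left(10,-8 \right)} T + m{\left(-2,13 \right)} = \left(-8\right) 81 - -12 = -648 + 12 = -636$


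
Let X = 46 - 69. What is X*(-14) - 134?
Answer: 188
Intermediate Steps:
X = -23
X*(-14) - 134 = -23*(-14) - 134 = 322 - 134 = 188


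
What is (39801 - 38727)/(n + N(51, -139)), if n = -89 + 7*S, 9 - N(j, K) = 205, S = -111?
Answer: -179/177 ≈ -1.0113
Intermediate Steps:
N(j, K) = -196 (N(j, K) = 9 - 1*205 = 9 - 205 = -196)
n = -866 (n = -89 + 7*(-111) = -89 - 777 = -866)
(39801 - 38727)/(n + N(51, -139)) = (39801 - 38727)/(-866 - 196) = 1074/(-1062) = 1074*(-1/1062) = -179/177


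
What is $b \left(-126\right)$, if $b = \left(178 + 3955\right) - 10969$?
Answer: $861336$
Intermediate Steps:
$b = -6836$ ($b = 4133 - 10969 = -6836$)
$b \left(-126\right) = \left(-6836\right) \left(-126\right) = 861336$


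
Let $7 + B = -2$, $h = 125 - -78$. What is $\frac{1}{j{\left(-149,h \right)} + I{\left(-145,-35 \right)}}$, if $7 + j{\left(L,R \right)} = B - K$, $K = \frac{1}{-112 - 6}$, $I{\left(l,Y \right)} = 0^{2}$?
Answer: $- \frac{118}{1887} \approx -0.062533$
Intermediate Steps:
$h = 203$ ($h = 125 + 78 = 203$)
$I{\left(l,Y \right)} = 0$
$K = - \frac{1}{118}$ ($K = \frac{1}{-118} = - \frac{1}{118} \approx -0.0084746$)
$B = -9$ ($B = -7 - 2 = -9$)
$j{\left(L,R \right)} = - \frac{1887}{118}$ ($j{\left(L,R \right)} = -7 - \frac{1061}{118} = - \frac{1887}{118}$)
$\frac{1}{j{\left(-149,h \right)} + I{\left(-145,-35 \right)}} = \frac{1}{- \frac{1887}{118} + 0} = \frac{1}{- \frac{1887}{118}} = - \frac{118}{1887}$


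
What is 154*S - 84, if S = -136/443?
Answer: -58156/443 ≈ -131.28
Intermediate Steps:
S = -136/443 (S = -136*1/443 = -136/443 ≈ -0.30700)
154*S - 84 = 154*(-136/443) - 84 = -20944/443 - 84 = -58156/443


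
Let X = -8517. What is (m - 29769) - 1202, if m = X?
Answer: -39488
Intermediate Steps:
m = -8517
(m - 29769) - 1202 = (-8517 - 29769) - 1202 = -38286 - 1202 = -39488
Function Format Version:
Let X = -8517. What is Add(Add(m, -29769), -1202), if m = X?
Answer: -39488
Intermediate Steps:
m = -8517
Add(Add(m, -29769), -1202) = Add(Add(-8517, -29769), -1202) = Add(-38286, -1202) = -39488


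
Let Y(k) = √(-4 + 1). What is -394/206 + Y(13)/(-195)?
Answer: -197/103 - I*√3/195 ≈ -1.9126 - 0.0088823*I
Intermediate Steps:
Y(k) = I*√3 (Y(k) = √(-3) = I*√3)
-394/206 + Y(13)/(-195) = -394/206 + (I*√3)/(-195) = -394*1/206 + (I*√3)*(-1/195) = -197/103 - I*√3/195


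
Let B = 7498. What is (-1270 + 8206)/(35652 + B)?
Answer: 3468/21575 ≈ 0.16074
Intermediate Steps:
(-1270 + 8206)/(35652 + B) = (-1270 + 8206)/(35652 + 7498) = 6936/43150 = 6936*(1/43150) = 3468/21575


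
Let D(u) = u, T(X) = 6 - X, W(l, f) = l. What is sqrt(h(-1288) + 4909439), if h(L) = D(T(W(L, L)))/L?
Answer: sqrt(509030169109)/322 ≈ 2215.7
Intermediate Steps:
h(L) = (6 - L)/L
sqrt(h(-1288) + 4909439) = sqrt((6 - 1*(-1288))/(-1288) + 4909439) = sqrt(-(6 + 1288)/1288 + 4909439) = sqrt(-1/1288*1294 + 4909439) = sqrt(-647/644 + 4909439) = sqrt(3161678069/644) = sqrt(509030169109)/322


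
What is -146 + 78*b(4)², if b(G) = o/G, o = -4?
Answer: -68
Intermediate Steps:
b(G) = -4/G
-146 + 78*b(4)² = -146 + 78*(-4/4)² = -146 + 78*(-4*¼)² = -146 + 78*(-1)² = -146 + 78*1 = -146 + 78 = -68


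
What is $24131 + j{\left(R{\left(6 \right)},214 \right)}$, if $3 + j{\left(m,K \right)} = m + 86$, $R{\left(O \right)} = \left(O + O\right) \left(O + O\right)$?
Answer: $24358$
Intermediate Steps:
$R{\left(O \right)} = 4 O^{2}$ ($R{\left(O \right)} = 2 O 2 O = 4 O^{2}$)
$j{\left(m,K \right)} = 83 + m$ ($j{\left(m,K \right)} = -3 + \left(m + 86\right) = -3 + \left(86 + m\right) = 83 + m$)
$24131 + j{\left(R{\left(6 \right)},214 \right)} = 24131 + \left(83 + 4 \cdot 6^{2}\right) = 24131 + \left(83 + 4 \cdot 36\right) = 24131 + \left(83 + 144\right) = 24131 + 227 = 24358$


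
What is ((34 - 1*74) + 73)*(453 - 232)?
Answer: 7293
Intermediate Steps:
((34 - 1*74) + 73)*(453 - 232) = ((34 - 74) + 73)*221 = (-40 + 73)*221 = 33*221 = 7293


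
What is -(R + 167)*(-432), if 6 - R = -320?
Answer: 212976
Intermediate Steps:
R = 326 (R = 6 - 1*(-320) = 6 + 320 = 326)
-(R + 167)*(-432) = -(326 + 167)*(-432) = -493*(-432) = -1*(-212976) = 212976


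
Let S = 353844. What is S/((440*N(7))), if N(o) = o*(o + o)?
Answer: 88461/10780 ≈ 8.2060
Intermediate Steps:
N(o) = 2*o² (N(o) = o*(2*o) = 2*o²)
S/((440*N(7))) = 353844/((440*(2*7²))) = 353844/((440*(2*49))) = 353844/((440*98)) = 353844/43120 = 353844*(1/43120) = 88461/10780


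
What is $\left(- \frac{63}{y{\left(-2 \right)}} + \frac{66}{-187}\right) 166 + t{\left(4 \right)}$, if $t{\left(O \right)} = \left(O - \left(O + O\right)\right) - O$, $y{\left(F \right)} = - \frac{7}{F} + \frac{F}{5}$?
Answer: $- \frac{1812952}{527} \approx -3440.1$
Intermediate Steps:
$y{\left(F \right)} = - \frac{7}{F} + \frac{F}{5}$ ($y{\left(F \right)} = - \frac{7}{F} + F \frac{1}{5} = - \frac{7}{F} + \frac{F}{5}$)
$t{\left(O \right)} = - 2 O$ ($t{\left(O \right)} = \left(O - 2 O\right) - O = - O - O = - 2 O$)
$\left(- \frac{63}{y{\left(-2 \right)}} + \frac{66}{-187}\right) 166 + t{\left(4 \right)} = \left(- \frac{63}{- \frac{7}{-2} + \frac{1}{5} \left(-2\right)} + \frac{66}{-187}\right) 166 - 8 = \left(- \frac{63}{\left(-7\right) \left(- \frac{1}{2}\right) - \frac{2}{5}} + 66 \left(- \frac{1}{187}\right)\right) 166 - 8 = \left(- \frac{63}{\frac{7}{2} - \frac{2}{5}} - \frac{6}{17}\right) 166 - 8 = \left(- \frac{63}{\frac{31}{10}} - \frac{6}{17}\right) 166 - 8 = \left(\left(-63\right) \frac{10}{31} - \frac{6}{17}\right) 166 - 8 = \left(- \frac{630}{31} - \frac{6}{17}\right) 166 - 8 = \left(- \frac{10896}{527}\right) 166 - 8 = - \frac{1808736}{527} - 8 = - \frac{1812952}{527}$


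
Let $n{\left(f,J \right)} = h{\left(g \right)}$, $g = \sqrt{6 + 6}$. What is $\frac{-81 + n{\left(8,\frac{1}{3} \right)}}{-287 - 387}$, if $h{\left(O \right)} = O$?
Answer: $\frac{81}{674} - \frac{\sqrt{3}}{337} \approx 0.11504$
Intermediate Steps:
$g = 2 \sqrt{3}$ ($g = \sqrt{12} = 2 \sqrt{3} \approx 3.4641$)
$n{\left(f,J \right)} = 2 \sqrt{3}$
$\frac{-81 + n{\left(8,\frac{1}{3} \right)}}{-287 - 387} = \frac{-81 + 2 \sqrt{3}}{-287 - 387} = \frac{-81 + 2 \sqrt{3}}{-674} = \left(-81 + 2 \sqrt{3}\right) \left(- \frac{1}{674}\right) = \frac{81}{674} - \frac{\sqrt{3}}{337}$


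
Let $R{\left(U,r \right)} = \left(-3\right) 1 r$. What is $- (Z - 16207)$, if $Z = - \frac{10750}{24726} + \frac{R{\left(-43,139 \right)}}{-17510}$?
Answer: $\frac{3508517599789}{216476130} \approx 16207.0$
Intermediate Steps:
$R{\left(U,r \right)} = - 3 r$
$Z = - \frac{88960879}{216476130}$ ($Z = - \frac{10750}{24726} + \frac{\left(-3\right) 139}{-17510} = \left(-10750\right) \frac{1}{24726} - - \frac{417}{17510} = - \frac{5375}{12363} + \frac{417}{17510} = - \frac{88960879}{216476130} \approx -0.41095$)
$- (Z - 16207) = - (- \frac{88960879}{216476130} - 16207) = \left(-1\right) \left(- \frac{3508517599789}{216476130}\right) = \frac{3508517599789}{216476130}$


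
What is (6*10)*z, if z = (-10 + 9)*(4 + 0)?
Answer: -240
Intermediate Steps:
z = -4 (z = -1*4 = -4)
(6*10)*z = (6*10)*(-4) = 60*(-4) = -240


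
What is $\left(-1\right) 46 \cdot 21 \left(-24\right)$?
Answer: $23184$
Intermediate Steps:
$\left(-1\right) 46 \cdot 21 \left(-24\right) = \left(-46\right) 21 \left(-24\right) = \left(-966\right) \left(-24\right) = 23184$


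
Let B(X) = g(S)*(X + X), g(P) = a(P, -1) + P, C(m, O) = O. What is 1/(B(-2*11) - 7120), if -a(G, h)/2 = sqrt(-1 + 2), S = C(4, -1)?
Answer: -1/6988 ≈ -0.00014310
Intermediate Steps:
S = -1
a(G, h) = -2 (a(G, h) = -2*sqrt(-1 + 2) = -2*sqrt(1) = -2*1 = -2)
g(P) = -2 + P
B(X) = -6*X (B(X) = (-2 - 1)*(X + X) = -6*X)
1/(B(-2*11) - 7120) = 1/(-(-12)*11 - 7120) = 1/(-6*(-22) - 7120) = 1/(132 - 7120) = 1/(-6988) = -1/6988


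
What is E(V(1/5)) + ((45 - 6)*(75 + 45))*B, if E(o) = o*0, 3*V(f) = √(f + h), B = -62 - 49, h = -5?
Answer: -519480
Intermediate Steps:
B = -111
V(f) = √(-5 + f)/3 (V(f) = √(f - 5)/3 = √(-5 + f)/3)
E(o) = 0
E(V(1/5)) + ((45 - 6)*(75 + 45))*B = 0 + ((45 - 6)*(75 + 45))*(-111) = 0 + (39*120)*(-111) = 0 + 4680*(-111) = 0 - 519480 = -519480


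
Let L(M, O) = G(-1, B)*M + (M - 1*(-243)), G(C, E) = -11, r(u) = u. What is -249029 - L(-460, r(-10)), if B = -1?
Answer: -253872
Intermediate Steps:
L(M, O) = 243 - 10*M (L(M, O) = -11*M + (M - 1*(-243)) = -11*M + (M + 243) = -11*M + (243 + M) = 243 - 10*M)
-249029 - L(-460, r(-10)) = -249029 - (243 - 10*(-460)) = -249029 - (243 + 4600) = -249029 - 1*4843 = -249029 - 4843 = -253872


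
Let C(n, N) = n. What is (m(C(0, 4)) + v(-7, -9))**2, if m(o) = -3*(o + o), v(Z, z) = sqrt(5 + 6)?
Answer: 11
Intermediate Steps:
v(Z, z) = sqrt(11)
m(o) = -6*o
(m(C(0, 4)) + v(-7, -9))**2 = (-6*0 + sqrt(11))**2 = (0 + sqrt(11))**2 = (sqrt(11))**2 = 11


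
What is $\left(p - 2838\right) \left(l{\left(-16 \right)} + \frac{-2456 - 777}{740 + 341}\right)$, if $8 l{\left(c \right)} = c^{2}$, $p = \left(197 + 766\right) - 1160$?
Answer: $- \frac{95174565}{1081} \approx -88043.0$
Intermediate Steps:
$p = -197$ ($p = 963 - 1160 = -197$)
$l{\left(c \right)} = \frac{c^{2}}{8}$
$\left(p - 2838\right) \left(l{\left(-16 \right)} + \frac{-2456 - 777}{740 + 341}\right) = \left(-197 - 2838\right) \left(\frac{\left(-16\right)^{2}}{8} + \frac{-2456 - 777}{740 + 341}\right) = - 3035 \left(\frac{1}{8} \cdot 256 + \frac{-2456 - 777}{1081}\right) = - 3035 \left(32 - \frac{3233}{1081}\right) = \left(-3035\right) \frac{31359}{1081} = - \frac{95174565}{1081}$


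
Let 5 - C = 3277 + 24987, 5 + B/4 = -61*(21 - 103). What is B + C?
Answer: -8271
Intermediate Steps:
B = 19988 (B = -20 + 4*(-61*(21 - 103)) = -20 + 4*(-61*(-82)) = -20 + 4*5002 = -20 + 20008 = 19988)
C = -28259 (C = 5 - (3277 + 24987) = 5 - 1*28264 = 5 - 28264 = -28259)
B + C = 19988 - 28259 = -8271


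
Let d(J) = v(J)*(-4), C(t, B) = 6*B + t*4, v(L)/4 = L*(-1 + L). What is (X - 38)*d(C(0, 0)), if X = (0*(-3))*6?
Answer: 0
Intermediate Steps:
v(L) = 4*L*(-1 + L) (v(L) = 4*(L*(-1 + L)) = 4*L*(-1 + L))
C(t, B) = 4*t + 6*B (C(t, B) = 6*B + 4*t = 4*t + 6*B)
d(J) = -16*J*(-1 + J) (d(J) = (4*J*(-1 + J))*(-4) = -16*J*(-1 + J))
X = 0 (X = 0*6 = 0)
(X - 38)*d(C(0, 0)) = (0 - 38)*(16*(4*0 + 6*0)*(1 - (4*0 + 6*0))) = -608*(0 + 0)*(1 - (0 + 0)) = -608*0*(1 - 1*0) = -608*0*(1 + 0) = -608*0 = -38*0 = 0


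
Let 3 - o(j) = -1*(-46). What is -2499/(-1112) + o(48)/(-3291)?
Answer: 8272025/3659592 ≈ 2.2604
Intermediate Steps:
o(j) = -43 (o(j) = 3 - (-1)*(-46) = 3 - 1*46 = 3 - 46 = -43)
-2499/(-1112) + o(48)/(-3291) = -2499/(-1112) - 43/(-3291) = -2499*(-1/1112) - 43*(-1/3291) = 2499/1112 + 43/3291 = 8272025/3659592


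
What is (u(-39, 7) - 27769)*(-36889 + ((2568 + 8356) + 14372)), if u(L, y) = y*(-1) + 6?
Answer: 321937610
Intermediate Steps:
u(L, y) = 6 - y (u(L, y) = -y + 6 = 6 - y)
(u(-39, 7) - 27769)*(-36889 + ((2568 + 8356) + 14372)) = ((6 - 1*7) - 27769)*(-36889 + ((2568 + 8356) + 14372)) = ((6 - 7) - 27769)*(-36889 + (10924 + 14372)) = (-1 - 27769)*(-36889 + 25296) = -27770*(-11593) = 321937610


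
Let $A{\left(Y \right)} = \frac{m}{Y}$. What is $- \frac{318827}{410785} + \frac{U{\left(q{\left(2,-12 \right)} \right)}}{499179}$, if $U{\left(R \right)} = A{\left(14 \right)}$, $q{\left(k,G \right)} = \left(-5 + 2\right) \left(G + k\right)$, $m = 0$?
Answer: $- \frac{318827}{410785} \approx -0.77614$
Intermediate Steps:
$q{\left(k,G \right)} = - 3 G - 3 k$ ($q{\left(k,G \right)} = - 3 \left(G + k\right) = - 3 G - 3 k$)
$A{\left(Y \right)} = 0$ ($A{\left(Y \right)} = \frac{0}{Y} = 0$)
$U{\left(R \right)} = 0$
$- \frac{318827}{410785} + \frac{U{\left(q{\left(2,-12 \right)} \right)}}{499179} = - \frac{318827}{410785} + \frac{0}{499179} = \left(-318827\right) \frac{1}{410785} + 0 \cdot \frac{1}{499179} = - \frac{318827}{410785} + 0 = - \frac{318827}{410785}$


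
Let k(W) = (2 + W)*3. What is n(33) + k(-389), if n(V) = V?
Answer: -1128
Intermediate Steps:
k(W) = 6 + 3*W
n(33) + k(-389) = 33 + (6 + 3*(-389)) = 33 + (6 - 1167) = 33 - 1161 = -1128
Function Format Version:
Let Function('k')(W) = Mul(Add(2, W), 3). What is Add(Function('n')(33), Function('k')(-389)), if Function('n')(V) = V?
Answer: -1128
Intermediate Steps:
Function('k')(W) = Add(6, Mul(3, W))
Add(Function('n')(33), Function('k')(-389)) = Add(33, Add(6, Mul(3, -389))) = Add(33, Add(6, -1167)) = Add(33, -1161) = -1128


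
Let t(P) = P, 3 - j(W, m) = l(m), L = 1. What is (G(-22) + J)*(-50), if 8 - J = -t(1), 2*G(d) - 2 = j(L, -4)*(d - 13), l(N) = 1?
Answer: 1250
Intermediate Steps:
j(W, m) = 2 (j(W, m) = 3 - 1*1 = 3 - 1 = 2)
G(d) = -12 + d (G(d) = 1 + (2*(d - 13))/2 = 1 + (2*(-13 + d))/2 = 1 + (-26 + 2*d)/2 = 1 + (-13 + d) = -12 + d)
J = 9 (J = 8 - (-1) = 8 - 1*(-1) = 8 + 1 = 9)
(G(-22) + J)*(-50) = ((-12 - 22) + 9)*(-50) = (-34 + 9)*(-50) = -25*(-50) = 1250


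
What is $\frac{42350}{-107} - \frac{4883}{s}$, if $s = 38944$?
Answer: $- \frac{1649800881}{4167008} \approx -395.92$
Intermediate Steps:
$\frac{42350}{-107} - \frac{4883}{s} = \frac{42350}{-107} - \frac{4883}{38944} = 42350 \left(- \frac{1}{107}\right) - \frac{4883}{38944} = - \frac{42350}{107} - \frac{4883}{38944} = - \frac{1649800881}{4167008}$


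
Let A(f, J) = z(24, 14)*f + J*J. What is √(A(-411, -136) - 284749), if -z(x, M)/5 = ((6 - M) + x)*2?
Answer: 3*I*√22277 ≈ 447.76*I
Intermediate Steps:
z(x, M) = -60 - 10*x + 10*M (z(x, M) = -5*((6 - M) + x)*2 = -5*(6 + x - M)*2 = -5*(12 - 2*M + 2*x) = -60 - 10*x + 10*M)
A(f, J) = J² - 160*f (A(f, J) = (-60 - 10*24 + 10*14)*f + J*J = (-60 - 240 + 140)*f + J² = -160*f + J² = J² - 160*f)
√(A(-411, -136) - 284749) = √(((-136)² - 160*(-411)) - 284749) = √((18496 + 65760) - 284749) = √(84256 - 284749) = √(-200493) = 3*I*√22277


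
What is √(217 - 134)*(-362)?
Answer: -362*√83 ≈ -3298.0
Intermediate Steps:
√(217 - 134)*(-362) = √83*(-362) = -362*√83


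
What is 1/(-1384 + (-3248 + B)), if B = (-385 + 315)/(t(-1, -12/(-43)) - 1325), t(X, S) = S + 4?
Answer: -8113/37578986 ≈ -0.00021589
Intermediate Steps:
t(X, S) = 4 + S
B = 430/8113 (B = (-385 + 315)/((4 - 12/(-43)) - 1325) = -70/((4 - 12*(-1/43)) - 1325) = -70/((4 + 12/43) - 1325) = -70/(184/43 - 1325) = -70/(-56791/43) = -70*(-43/56791) = 430/8113 ≈ 0.053001)
1/(-1384 + (-3248 + B)) = 1/(-1384 + (-3248 + 430/8113)) = 1/(-1384 - 26350594/8113) = 1/(-37578986/8113) = -8113/37578986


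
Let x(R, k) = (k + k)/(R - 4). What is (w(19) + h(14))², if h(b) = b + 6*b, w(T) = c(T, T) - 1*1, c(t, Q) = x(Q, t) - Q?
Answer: 1459264/225 ≈ 6485.6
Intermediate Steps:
x(R, k) = 2*k/(-4 + R) (x(R, k) = (2*k)/(-4 + R) = 2*k/(-4 + R))
c(t, Q) = -Q + 2*t/(-4 + Q) (c(t, Q) = 2*t/(-4 + Q) - Q = -Q + 2*t/(-4 + Q))
w(T) = -1 + (2*T - T*(-4 + T))/(-4 + T) (w(T) = (2*T - T*(-4 + T))/(-4 + T) - 1*1 = (2*T - T*(-4 + T))/(-4 + T) - 1 = -1 + (2*T - T*(-4 + T))/(-4 + T))
h(b) = 7*b
(w(19) + h(14))² = ((4 - 1*19² + 5*19)/(-4 + 19) + 7*14)² = ((4 - 1*361 + 95)/15 + 98)² = ((4 - 361 + 95)/15 + 98)² = ((1/15)*(-262) + 98)² = (-262/15 + 98)² = (1208/15)² = 1459264/225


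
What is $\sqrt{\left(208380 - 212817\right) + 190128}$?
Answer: $\sqrt{185691} \approx 430.92$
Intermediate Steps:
$\sqrt{\left(208380 - 212817\right) + 190128} = \sqrt{-4437 + 190128} = \sqrt{185691}$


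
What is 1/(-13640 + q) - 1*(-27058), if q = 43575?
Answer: 809981231/29935 ≈ 27058.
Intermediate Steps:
1/(-13640 + q) - 1*(-27058) = 1/(-13640 + 43575) - 1*(-27058) = 1/29935 + 27058 = 809981231/29935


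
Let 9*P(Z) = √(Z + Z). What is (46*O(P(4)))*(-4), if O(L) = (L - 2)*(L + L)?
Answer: -2944/81 + 1472*√2/9 ≈ 194.96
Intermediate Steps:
P(Z) = √2*√Z/9 (P(Z) = √(Z + Z)/9 = √(2*Z)/9 = (√2*√Z)/9 = √2*√Z/9)
O(L) = 2*L*(-2 + L) (O(L) = (-2 + L)*(2*L) = 2*L*(-2 + L))
(46*O(P(4)))*(-4) = (46*(2*(√2*√4/9)*(-2 + √2*√4/9)))*(-4) = (46*(2*((⅑)*√2*2)*(-2 + (⅑)*√2*2)))*(-4) = (46*(2*(2*√2/9)*(-2 + 2*√2/9)))*(-4) = (46*(4*√2*(-2 + 2*√2/9)/9))*(-4) = (184*√2*(-2 + 2*√2/9)/9)*(-4) = -736*√2*(-2 + 2*√2/9)/9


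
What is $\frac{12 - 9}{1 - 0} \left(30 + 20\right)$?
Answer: $150$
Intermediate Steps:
$\frac{12 - 9}{1 - 0} \left(30 + 20\right) = \frac{12 - 9}{1 + 0} \cdot 50 = \frac{3}{1} \cdot 50 = 3 \cdot 1 \cdot 50 = 3 \cdot 50 = 150$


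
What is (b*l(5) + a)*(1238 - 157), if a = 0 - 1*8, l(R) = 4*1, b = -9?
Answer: -47564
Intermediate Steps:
l(R) = 4
a = -8 (a = 0 - 8 = -8)
(b*l(5) + a)*(1238 - 157) = (-9*4 - 8)*(1238 - 157) = (-36 - 8)*1081 = -44*1081 = -47564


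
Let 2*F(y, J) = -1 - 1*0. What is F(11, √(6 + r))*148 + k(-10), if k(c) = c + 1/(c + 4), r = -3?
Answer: -505/6 ≈ -84.167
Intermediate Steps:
F(y, J) = -½ (F(y, J) = (-1 - 1*0)/2 = (-1 + 0)/2 = (½)*(-1) = -½)
k(c) = c + 1/(4 + c)
F(11, √(6 + r))*148 + k(-10) = -½*148 + (1 + (-10)² + 4*(-10))/(4 - 10) = -74 + (1 + 100 - 40)/(-6) = -74 - ⅙*61 = -74 - 61/6 = -505/6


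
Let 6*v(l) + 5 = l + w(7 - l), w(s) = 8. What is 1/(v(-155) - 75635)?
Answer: -3/226981 ≈ -1.3217e-5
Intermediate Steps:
v(l) = 1/2 + l/6 (v(l) = -5/6 + (l + 8)/6 = -5/6 + (8 + l)/6 = -5/6 + (4/3 + l/6) = 1/2 + l/6)
1/(v(-155) - 75635) = 1/((1/2 + (1/6)*(-155)) - 75635) = 1/((1/2 - 155/6) - 75635) = 1/(-76/3 - 75635) = 1/(-226981/3) = -3/226981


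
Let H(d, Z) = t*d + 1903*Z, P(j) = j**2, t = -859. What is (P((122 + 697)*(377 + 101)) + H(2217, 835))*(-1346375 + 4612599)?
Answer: 500574438220683424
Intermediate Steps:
H(d, Z) = -859*d + 1903*Z
(P((122 + 697)*(377 + 101)) + H(2217, 835))*(-1346375 + 4612599) = (((122 + 697)*(377 + 101))**2 + (-859*2217 + 1903*835))*(-1346375 + 4612599) = ((819*478)**2 + (-1904403 + 1589005))*3266224 = (391482**2 - 315398)*3266224 = (153258156324 - 315398)*3266224 = 153257840926*3266224 = 500574438220683424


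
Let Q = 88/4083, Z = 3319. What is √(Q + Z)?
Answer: √55331039895/4083 ≈ 57.611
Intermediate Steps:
Q = 88/4083 (Q = 88*(1/4083) = 88/4083 ≈ 0.021553)
√(Q + Z) = √(88/4083 + 3319) = √(13551565/4083) = √55331039895/4083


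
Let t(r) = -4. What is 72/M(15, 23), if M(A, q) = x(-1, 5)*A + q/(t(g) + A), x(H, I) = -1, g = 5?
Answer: -396/71 ≈ -5.5775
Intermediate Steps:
M(A, q) = -A + q/(-4 + A)
72/M(15, 23) = 72/(((23 - 1*15² + 4*15)/(-4 + 15))) = 72/(((23 - 1*225 + 60)/11)) = 72/(((23 - 225 + 60)/11)) = 72/(((1/11)*(-142))) = 72/(-142/11) = 72*(-11/142) = -396/71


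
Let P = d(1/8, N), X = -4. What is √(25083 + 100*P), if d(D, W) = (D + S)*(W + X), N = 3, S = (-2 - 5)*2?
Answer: √105882/2 ≈ 162.70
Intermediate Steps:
S = -14 (S = -7*2 = -14)
d(D, W) = (-14 + D)*(-4 + W) (d(D, W) = (D - 14)*(W - 4) = (-14 + D)*(-4 + W))
P = 111/8 (P = 56 - 14*3 - 4/8 + 3/8 = 56 - 42 - 4*⅛ + (⅛)*3 = 56 - 42 - ½ + 3/8 = 111/8 ≈ 13.875)
√(25083 + 100*P) = √(25083 + 100*(111/8)) = √(25083 + 2775/2) = √(52941/2) = √105882/2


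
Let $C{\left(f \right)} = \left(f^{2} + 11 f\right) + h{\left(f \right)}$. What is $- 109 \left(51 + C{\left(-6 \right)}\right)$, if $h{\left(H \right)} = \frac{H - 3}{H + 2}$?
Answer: $- \frac{10137}{4} \approx -2534.3$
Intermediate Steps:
$h{\left(H \right)} = \frac{-3 + H}{2 + H}$
$C{\left(f \right)} = f^{2} + 11 f + \frac{-3 + f}{2 + f}$ ($C{\left(f \right)} = \left(f^{2} + 11 f\right) + \frac{-3 + f}{2 + f} = f^{2} + 11 f + \frac{-3 + f}{2 + f}$)
$- 109 \left(51 + C{\left(-6 \right)}\right) = - 109 \left(51 + \frac{-3 - 6 - 6 \left(2 - 6\right) \left(11 - 6\right)}{2 - 6}\right) = - 109 \left(51 + \frac{-3 - 6 - \left(-24\right) 5}{-4}\right) = - 109 \left(51 - \frac{-3 - 6 + 120}{4}\right) = - 109 \left(51 - \frac{111}{4}\right) = \left(-109\right) \frac{93}{4} = - \frac{10137}{4}$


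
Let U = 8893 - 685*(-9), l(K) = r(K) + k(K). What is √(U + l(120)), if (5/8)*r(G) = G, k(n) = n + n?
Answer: √15490 ≈ 124.46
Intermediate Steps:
k(n) = 2*n
r(G) = 8*G/5
l(K) = 18*K/5 (l(K) = 8*K/5 + 2*K = 18*K/5)
U = 15058 (U = 8893 + 6165 = 15058)
√(U + l(120)) = √(15058 + (18/5)*120) = √(15058 + 432) = √15490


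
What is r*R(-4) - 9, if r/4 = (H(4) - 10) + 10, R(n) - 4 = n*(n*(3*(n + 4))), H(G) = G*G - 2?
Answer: 215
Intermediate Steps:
H(G) = -2 + G² (H(G) = G² - 2 = -2 + G²)
R(n) = 4 + n²*(12 + 3*n) (R(n) = 4 + n*(n*(3*(n + 4))) = 4 + n*(n*(3*(4 + n))) = 4 + n*(n*(12 + 3*n)) = 4 + n²*(12 + 3*n))
r = 56 (r = 4*(((-2 + 4²) - 10) + 10) = 4*(((-2 + 16) - 10) + 10) = 4*((14 - 10) + 10) = 4*(4 + 10) = 4*14 = 56)
r*R(-4) - 9 = 56*(4 + 3*(-4)³ + 12*(-4)²) - 9 = 56*(4 + 3*(-64) + 12*16) - 9 = 56*(4 - 192 + 192) - 9 = 56*4 - 9 = 224 - 9 = 215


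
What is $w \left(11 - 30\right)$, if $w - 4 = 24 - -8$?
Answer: $-684$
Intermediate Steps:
$w = 36$ ($w = 4 + \left(24 - -8\right) = 4 + \left(24 + 8\right) = 4 + 32 = 36$)
$w \left(11 - 30\right) = 36 \left(11 - 30\right) = 36 \left(-19\right) = -684$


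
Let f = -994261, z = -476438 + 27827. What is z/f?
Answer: 448611/994261 ≈ 0.45120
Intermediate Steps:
z = -448611
z/f = -448611/(-994261) = -448611*(-1/994261) = 448611/994261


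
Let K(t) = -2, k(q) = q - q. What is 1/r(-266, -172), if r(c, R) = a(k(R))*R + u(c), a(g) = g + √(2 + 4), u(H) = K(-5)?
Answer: 1/88750 - 43*√6/44375 ≈ -0.0023623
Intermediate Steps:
k(q) = 0
u(H) = -2
a(g) = g + √6
r(c, R) = -2 + R*√6 (r(c, R) = (0 + √6)*R - 2 = √6*R - 2 = R*√6 - 2 = -2 + R*√6)
1/r(-266, -172) = 1/(-2 - 172*√6)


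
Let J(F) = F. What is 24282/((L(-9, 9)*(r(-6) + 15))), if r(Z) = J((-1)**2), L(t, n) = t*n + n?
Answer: -1349/64 ≈ -21.078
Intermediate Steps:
L(t, n) = n + n*t (L(t, n) = n*t + n = n + n*t)
r(Z) = 1 (r(Z) = (-1)**2 = 1)
24282/((L(-9, 9)*(r(-6) + 15))) = 24282/(((9*(1 - 9))*(1 + 15))) = 24282/(((9*(-8))*16)) = 24282/((-72*16)) = 24282/(-1152) = 24282*(-1/1152) = -1349/64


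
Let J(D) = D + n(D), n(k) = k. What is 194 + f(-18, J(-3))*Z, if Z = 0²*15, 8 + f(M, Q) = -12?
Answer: 194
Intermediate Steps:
J(D) = 2*D (J(D) = D + D = 2*D)
f(M, Q) = -20 (f(M, Q) = -8 - 12 = -20)
Z = 0 (Z = 0*15 = 0)
194 + f(-18, J(-3))*Z = 194 - 20*0 = 194 + 0 = 194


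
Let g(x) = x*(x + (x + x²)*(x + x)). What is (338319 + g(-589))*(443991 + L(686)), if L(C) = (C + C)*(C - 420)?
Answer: 194389304461007312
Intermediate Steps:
L(C) = 2*C*(-420 + C) (L(C) = (2*C)*(-420 + C) = 2*C*(-420 + C))
g(x) = x*(x + 2*x*(x + x²)) (g(x) = x*(x + (x + x²)*(2*x)) = x*(x + 2*x*(x + x²)))
(338319 + g(-589))*(443991 + L(686)) = (338319 + (-589)²*(1 + 2*(-589) + 2*(-589)²))*(443991 + 2*686*(-420 + 686)) = (338319 + 346921*(1 - 1178 + 2*346921))*(443991 + 2*686*266) = (338319 + 346921*(1 - 1178 + 693842))*(443991 + 364952) = (338319 + 346921*692665)*808943 = (338319 + 240300034465)*808943 = 240300372784*808943 = 194389304461007312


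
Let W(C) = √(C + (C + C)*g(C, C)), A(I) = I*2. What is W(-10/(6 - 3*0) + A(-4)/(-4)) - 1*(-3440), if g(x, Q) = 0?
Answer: 3440 + √3/3 ≈ 3440.6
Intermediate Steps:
A(I) = 2*I
W(C) = √C (W(C) = √(C + (C + C)*0) = √(C + (2*C)*0) = √(C + 0) = √C)
W(-10/(6 - 3*0) + A(-4)/(-4)) - 1*(-3440) = √(-10/(6 - 3*0) + (2*(-4))/(-4)) - 1*(-3440) = √(-10/(6 + 0) - 8*(-¼)) + 3440 = √(-10/6 + 2) + 3440 = √(-10*⅙ + 2) + 3440 = √(-5/3 + 2) + 3440 = √(⅓) + 3440 = √3/3 + 3440 = 3440 + √3/3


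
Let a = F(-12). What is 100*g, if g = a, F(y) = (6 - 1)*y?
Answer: -6000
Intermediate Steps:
F(y) = 5*y
a = -60 (a = 5*(-12) = -60)
g = -60
100*g = 100*(-60) = -6000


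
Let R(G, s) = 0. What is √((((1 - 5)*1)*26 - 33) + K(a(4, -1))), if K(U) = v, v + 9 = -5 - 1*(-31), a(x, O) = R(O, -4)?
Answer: 2*I*√30 ≈ 10.954*I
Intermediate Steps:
a(x, O) = 0
v = 17 (v = -9 + (-5 - 1*(-31)) = -9 + (-5 + 31) = -9 + 26 = 17)
K(U) = 17
√((((1 - 5)*1)*26 - 33) + K(a(4, -1))) = √((((1 - 5)*1)*26 - 33) + 17) = √((-4*1*26 - 33) + 17) = √((-4*26 - 33) + 17) = √((-104 - 33) + 17) = √(-137 + 17) = √(-120) = 2*I*√30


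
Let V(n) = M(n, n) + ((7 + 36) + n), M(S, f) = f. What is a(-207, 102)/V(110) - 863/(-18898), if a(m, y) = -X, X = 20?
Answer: -150991/4970174 ≈ -0.030379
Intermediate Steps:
a(m, y) = -20 (a(m, y) = -1*20 = -20)
V(n) = 43 + 2*n (V(n) = n + ((7 + 36) + n) = n + (43 + n) = 43 + 2*n)
a(-207, 102)/V(110) - 863/(-18898) = -20/(43 + 2*110) - 863/(-18898) = -20/(43 + 220) - 863*(-1/18898) = -20/263 + 863/18898 = -150991/4970174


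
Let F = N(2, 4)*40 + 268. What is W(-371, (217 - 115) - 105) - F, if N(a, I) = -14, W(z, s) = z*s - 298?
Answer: 1107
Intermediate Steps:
W(z, s) = -298 + s*z (W(z, s) = s*z - 298 = -298 + s*z)
F = -292 (F = -14*40 + 268 = -560 + 268 = -292)
W(-371, (217 - 115) - 105) - F = (-298 + ((217 - 115) - 105)*(-371)) - 1*(-292) = (-298 + (102 - 105)*(-371)) + 292 = (-298 - 3*(-371)) + 292 = (-298 + 1113) + 292 = 815 + 292 = 1107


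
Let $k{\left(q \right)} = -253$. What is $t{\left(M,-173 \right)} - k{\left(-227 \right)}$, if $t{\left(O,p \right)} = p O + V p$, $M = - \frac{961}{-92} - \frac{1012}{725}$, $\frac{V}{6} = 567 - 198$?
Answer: $- \frac{25635118733}{66700} \approx -3.8433 \cdot 10^{5}$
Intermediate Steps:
$V = 2214$ ($V = 6 \left(567 - 198\right) = 6 \cdot 369 = 2214$)
$M = \frac{603621}{66700}$ ($M = \left(-961\right) \left(- \frac{1}{92}\right) - \frac{1012}{725} = \frac{961}{92} - \frac{1012}{725} = \frac{603621}{66700} \approx 9.0498$)
$t{\left(O,p \right)} = 2214 p + O p$ ($t{\left(O,p \right)} = p O + 2214 p = O p + 2214 p = 2214 p + O p$)
$t{\left(M,-173 \right)} - k{\left(-227 \right)} = - 173 \left(2214 + \frac{603621}{66700}\right) - -253 = \left(-173\right) \frac{148277421}{66700} + 253 = - \frac{25651993833}{66700} + 253 = - \frac{25635118733}{66700}$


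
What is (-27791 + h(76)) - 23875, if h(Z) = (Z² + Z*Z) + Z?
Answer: -40038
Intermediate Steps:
h(Z) = Z + 2*Z² (h(Z) = (Z² + Z²) + Z = 2*Z² + Z = Z + 2*Z²)
(-27791 + h(76)) - 23875 = (-27791 + 76*(1 + 2*76)) - 23875 = (-27791 + 76*(1 + 152)) - 23875 = (-27791 + 76*153) - 23875 = (-27791 + 11628) - 23875 = -16163 - 23875 = -40038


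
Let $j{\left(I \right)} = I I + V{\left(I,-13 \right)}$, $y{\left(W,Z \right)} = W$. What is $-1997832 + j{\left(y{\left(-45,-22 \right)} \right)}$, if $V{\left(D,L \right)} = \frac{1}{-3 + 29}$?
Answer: $- \frac{51890981}{26} \approx -1.9958 \cdot 10^{6}$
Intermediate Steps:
$V{\left(D,L \right)} = \frac{1}{26}$
$j{\left(I \right)} = \frac{1}{26} + I^{2}$ ($j{\left(I \right)} = I I + \frac{1}{26} = I^{2} + \frac{1}{26} = \frac{1}{26} + I^{2}$)
$-1997832 + j{\left(y{\left(-45,-22 \right)} \right)} = -1997832 + \left(\frac{1}{26} + \left(-45\right)^{2}\right) = -1997832 + \left(\frac{1}{26} + 2025\right) = -1997832 + \frac{52651}{26} = - \frac{51890981}{26}$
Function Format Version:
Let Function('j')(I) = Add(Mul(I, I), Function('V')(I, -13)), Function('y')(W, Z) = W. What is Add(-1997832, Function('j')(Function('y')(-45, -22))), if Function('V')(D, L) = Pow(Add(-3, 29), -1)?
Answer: Rational(-51890981, 26) ≈ -1.9958e+6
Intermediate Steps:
Function('V')(D, L) = Rational(1, 26) (Function('V')(D, L) = Pow(26, -1) = Rational(1, 26))
Function('j')(I) = Add(Rational(1, 26), Pow(I, 2)) (Function('j')(I) = Add(Mul(I, I), Rational(1, 26)) = Add(Pow(I, 2), Rational(1, 26)) = Add(Rational(1, 26), Pow(I, 2)))
Add(-1997832, Function('j')(Function('y')(-45, -22))) = Add(-1997832, Add(Rational(1, 26), Pow(-45, 2))) = Add(-1997832, Add(Rational(1, 26), 2025)) = Add(-1997832, Rational(52651, 26)) = Rational(-51890981, 26)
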